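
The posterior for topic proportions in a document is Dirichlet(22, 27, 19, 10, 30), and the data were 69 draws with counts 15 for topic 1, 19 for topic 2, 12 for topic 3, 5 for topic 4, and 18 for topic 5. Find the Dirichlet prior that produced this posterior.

For a Dirichlet(α) prior with multinomial counts c, the posterior is Dirichlet(α + c) componentwise.
Subtract each count from the matching posterior parameter: 22−15=7, 27−19=8, 19−12=7, 10−5=5, 30−18=12.

Dirichlet(7, 8, 7, 5, 12)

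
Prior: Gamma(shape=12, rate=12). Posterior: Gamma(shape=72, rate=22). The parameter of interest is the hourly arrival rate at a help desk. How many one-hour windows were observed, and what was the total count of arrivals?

n = 10 one-hour windows with total 60 arrivals

Gamma–Poisson conjugacy: posterior shape = α + Σxᵢ, posterior rate = β + n.
Matching: Σxᵢ = 72 − 12 = 60 and n = 22 − 12 = 10.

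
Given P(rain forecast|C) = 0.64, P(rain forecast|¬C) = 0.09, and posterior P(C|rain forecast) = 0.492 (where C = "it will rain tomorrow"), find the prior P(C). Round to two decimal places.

P(C) = 0.12

In odds form, posterior odds = prior odds × likelihood ratio, so prior odds = posterior odds ÷ LR.
Posterior odds = 0.492/(1−0.492) = 0.9685. LR = 0.64/0.09 = 7.1111.
Prior odds = 0.9685/7.1111 = 0.1362, so P(C) = 0.1362/(1+0.1362) ≈ 0.12.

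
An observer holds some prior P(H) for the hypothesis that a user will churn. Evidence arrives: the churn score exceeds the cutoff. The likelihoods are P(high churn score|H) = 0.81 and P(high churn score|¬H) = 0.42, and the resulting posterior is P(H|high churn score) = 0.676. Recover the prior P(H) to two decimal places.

P(H) = 0.52

In odds form, posterior odds = prior odds × likelihood ratio, so prior odds = posterior odds ÷ LR.
Posterior odds = 0.676/(1−0.676) = 2.0864. LR = 0.81/0.42 = 1.9286.
Prior odds = 2.0864/1.9286 = 1.0818, so P(H) = 1.0818/(1+1.0818) ≈ 0.52.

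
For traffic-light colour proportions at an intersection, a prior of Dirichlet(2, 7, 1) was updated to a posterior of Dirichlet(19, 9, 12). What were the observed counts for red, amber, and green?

For a Dirichlet(α) prior with multinomial counts c, the posterior is Dirichlet(α + c) componentwise.
Counts are posterior − prior componentwise: 19−2=17, 9−7=2, 12−1=11.

counts (17, 2, 11)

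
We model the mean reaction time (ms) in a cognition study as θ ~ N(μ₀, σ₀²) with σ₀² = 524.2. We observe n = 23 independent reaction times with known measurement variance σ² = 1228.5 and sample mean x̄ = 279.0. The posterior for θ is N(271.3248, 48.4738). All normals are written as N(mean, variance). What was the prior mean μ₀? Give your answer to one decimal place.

With known observation variance, the Normal–Normal posterior has precision τ_n = τ₀ + n/σ² and mean μ_n = (τ₀μ₀ + (n/σ²)x̄)/τ_n.
Here τ₀ = 1/524.2 = 0.001908 and τ_data = 23/1228.5 = 0.018722, so τ_n = 0.020630.
Rearranging for μ₀: μ₀ = (μ_n·τ_n − τ_data·x̄)/τ₀ = (271.3248·0.020630 − 0.018722·279.0) / 0.001908 = 0.373993/0.001908 ≈ 196.0.

μ₀ = 196.0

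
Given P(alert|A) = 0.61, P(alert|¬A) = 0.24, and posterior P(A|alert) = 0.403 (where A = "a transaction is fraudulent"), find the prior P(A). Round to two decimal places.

P(A) = 0.21

In odds form, posterior odds = prior odds × likelihood ratio, so prior odds = posterior odds ÷ LR.
Posterior odds = 0.403/(1−0.403) = 0.6750. LR = 0.61/0.24 = 2.5417.
Prior odds = 0.6750/2.5417 = 0.2656, so P(A) = 0.2656/(1+0.2656) ≈ 0.21.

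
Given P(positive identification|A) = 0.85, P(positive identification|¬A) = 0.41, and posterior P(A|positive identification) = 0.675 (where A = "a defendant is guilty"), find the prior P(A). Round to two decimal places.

P(A) = 0.50

Bayes' rule in odds form gives O(A|E) = O(A)·[P(E|A)/P(E|¬A)], hence O(A) = O(A|E)/LR.
Posterior odds = 0.675/(1−0.675) = 2.0769. LR = 0.85/0.41 = 2.0732.
Prior odds = 2.0769/2.0732 = 1.0018, so P(A) = 1.0018/(1+1.0018) ≈ 0.50.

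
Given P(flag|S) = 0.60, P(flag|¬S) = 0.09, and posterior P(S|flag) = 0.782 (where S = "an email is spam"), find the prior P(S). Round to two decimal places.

P(S) = 0.35

In odds form, posterior odds = prior odds × likelihood ratio, so prior odds = posterior odds ÷ LR.
Posterior odds = 0.782/(1−0.782) = 3.5872. LR = 0.60/0.09 = 6.6667.
Prior odds = 3.5872/6.6667 = 0.5381, so P(S) = 0.5381/(1+0.5381) ≈ 0.35.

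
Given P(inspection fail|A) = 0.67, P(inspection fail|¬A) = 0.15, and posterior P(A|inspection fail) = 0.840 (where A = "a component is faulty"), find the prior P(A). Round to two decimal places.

In odds form, posterior odds = prior odds × likelihood ratio, so prior odds = posterior odds ÷ LR.
Posterior odds = 0.840/(1−0.840) = 5.2500. LR = 0.67/0.15 = 4.4667.
Prior odds = 5.2500/4.4667 = 1.1754, so P(A) = 1.1754/(1+1.1754) ≈ 0.54.

P(A) = 0.54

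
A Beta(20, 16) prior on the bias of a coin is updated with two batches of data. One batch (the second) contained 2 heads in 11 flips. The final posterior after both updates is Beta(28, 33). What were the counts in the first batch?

6 heads and 8 tails

Sequential conjugate updates are equivalent to a single update on the pooled data, so total successes = posterior α − prior α and total failures = posterior β − prior β.
Total across both batches: 28−20=8 heads, 33−16=17 tails.
Subtract the second batch: 8−2=6 heads and 17−9=8 tails.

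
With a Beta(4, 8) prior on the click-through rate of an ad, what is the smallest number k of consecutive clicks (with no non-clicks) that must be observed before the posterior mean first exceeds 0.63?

k = 10

After k clicks and 0 non-clicks the posterior is Beta(4+k, 8), with mean (4+k)/(4+8+k).
Set (4+k)/(12+k) > 0.63 and solve: k > (0.63·12 − 4)/(1 − 0.63) = 9.622.
The smallest integer exceeding 9.622 is 10.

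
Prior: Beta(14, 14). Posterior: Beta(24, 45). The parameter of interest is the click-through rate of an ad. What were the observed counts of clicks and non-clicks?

A Beta(a, b) prior with s successes and f failures in binomial data gives a Beta(a+s, b+f) posterior.
Match parameters: s=24−14=10, f=45−14=31.

10 clicks and 31 non-clicks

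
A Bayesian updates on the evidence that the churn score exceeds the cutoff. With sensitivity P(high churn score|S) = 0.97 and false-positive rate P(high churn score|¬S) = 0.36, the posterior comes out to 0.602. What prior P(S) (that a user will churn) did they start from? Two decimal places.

P(S) = 0.36

Bayes' rule in odds form gives O(S|E) = O(S)·[P(E|S)/P(E|¬S)], hence O(S) = O(S|E)/LR.
Posterior odds = 0.602/(1−0.602) = 1.5126. LR = 0.97/0.36 = 2.6944.
Prior odds = 1.5126/2.6944 = 0.5614, so P(S) = 0.5614/(1+0.5614) ≈ 0.36.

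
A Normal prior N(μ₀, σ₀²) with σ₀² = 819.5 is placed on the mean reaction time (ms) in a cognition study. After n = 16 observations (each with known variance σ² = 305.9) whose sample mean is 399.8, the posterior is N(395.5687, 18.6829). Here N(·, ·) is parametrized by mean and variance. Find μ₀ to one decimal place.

μ₀ = 214.2

With known observation variance, the Normal–Normal posterior has precision τ_n = τ₀ + n/σ² and mean μ_n = (τ₀μ₀ + (n/σ²)x̄)/τ_n.
Here τ₀ = 1/819.5 = 0.001220 and τ_data = 16/305.9 = 0.052305, so τ_n = 0.053525.
Rearranging for μ₀: μ₀ = (μ_n·τ_n − τ_data·x̄)/τ₀ = (395.5687·0.053525 − 0.052305·399.8) / 0.001220 = 0.261276/0.001220 ≈ 214.2.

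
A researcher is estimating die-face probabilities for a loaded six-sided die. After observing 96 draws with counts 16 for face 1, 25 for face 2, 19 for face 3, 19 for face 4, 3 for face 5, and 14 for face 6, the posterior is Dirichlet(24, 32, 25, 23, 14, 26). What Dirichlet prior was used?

For a Dirichlet(α) prior with multinomial counts c, the posterior is Dirichlet(α + c) componentwise.
Subtract each count from the matching posterior parameter: 24−16=8, 32−25=7, 25−19=6, 23−19=4, 14−3=11, 26−14=12.

Dirichlet(8, 7, 6, 4, 11, 12)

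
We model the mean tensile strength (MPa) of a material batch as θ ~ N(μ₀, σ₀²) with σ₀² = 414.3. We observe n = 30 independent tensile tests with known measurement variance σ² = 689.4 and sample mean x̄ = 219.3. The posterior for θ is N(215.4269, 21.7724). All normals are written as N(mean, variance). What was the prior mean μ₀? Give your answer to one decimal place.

μ₀ = 145.6

With known observation variance, the Normal–Normal posterior has precision τ_n = τ₀ + n/σ² and mean μ_n = (τ₀μ₀ + (n/σ²)x̄)/τ_n.
Here τ₀ = 1/414.3 = 0.002414 and τ_data = 30/689.4 = 0.043516, so τ_n = 0.045930.
Rearranging for μ₀: μ₀ = (μ_n·τ_n − τ_data·x̄)/τ₀ = (215.4269·0.045930 − 0.043516·219.3) / 0.002414 = 0.351499/0.002414 ≈ 145.6.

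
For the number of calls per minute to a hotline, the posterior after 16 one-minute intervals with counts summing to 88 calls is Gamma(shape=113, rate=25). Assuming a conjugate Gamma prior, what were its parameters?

A Gamma(α, β) prior (rate parametrization) on a Poisson rate with n observations summing to S gives posterior Gamma(α+S, β+n).
So α = 113 − 88 = 25 and β = 25 − 16 = 9.

Gamma(shape=25, rate=9)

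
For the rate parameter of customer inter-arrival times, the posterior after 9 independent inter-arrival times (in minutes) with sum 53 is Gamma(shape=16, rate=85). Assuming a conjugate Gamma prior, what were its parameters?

Gamma(shape=7, rate=32)

For an exponential likelihood with a Gamma(α, β) prior on the rate, n observations with total T give posterior Gamma(α+n, β+T).
So α = 16 − 9 = 7 and β = 85 − 53 = 32.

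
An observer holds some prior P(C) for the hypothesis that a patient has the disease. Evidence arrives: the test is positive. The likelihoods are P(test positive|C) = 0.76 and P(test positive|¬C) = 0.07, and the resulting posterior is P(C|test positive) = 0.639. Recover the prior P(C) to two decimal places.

P(C) = 0.14

Bayes' rule in odds form gives O(C|E) = O(C)·[P(E|C)/P(E|¬C)], hence O(C) = O(C|E)/LR.
Posterior odds = 0.639/(1−0.639) = 1.7701. LR = 0.76/0.07 = 10.8571.
Prior odds = 1.7701/10.8571 = 0.1630, so P(C) = 0.1630/(1+0.1630) ≈ 0.14.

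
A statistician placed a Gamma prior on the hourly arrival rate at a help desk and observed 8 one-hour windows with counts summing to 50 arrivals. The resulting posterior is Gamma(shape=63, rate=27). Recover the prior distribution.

Gamma(shape=13, rate=19)

A Gamma(α, β) prior (rate parametrization) on a Poisson rate with n observations summing to S gives posterior Gamma(α+S, β+n).
So α = 63 − 50 = 13 and β = 27 − 8 = 19.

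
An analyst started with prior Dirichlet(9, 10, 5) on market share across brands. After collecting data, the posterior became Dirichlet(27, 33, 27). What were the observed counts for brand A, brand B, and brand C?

For a Dirichlet(α) prior with multinomial counts c, the posterior is Dirichlet(α + c) componentwise.
Counts are posterior − prior componentwise: 27−9=18, 33−10=23, 27−5=22.

counts (18, 23, 22)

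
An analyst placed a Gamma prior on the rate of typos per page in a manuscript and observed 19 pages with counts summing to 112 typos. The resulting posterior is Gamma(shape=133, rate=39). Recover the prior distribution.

A Gamma(α, β) prior (rate parametrization) on a Poisson rate with n observations summing to S gives posterior Gamma(α+S, β+n).
So α = 133 − 112 = 21 and β = 39 − 19 = 20.

Gamma(shape=21, rate=20)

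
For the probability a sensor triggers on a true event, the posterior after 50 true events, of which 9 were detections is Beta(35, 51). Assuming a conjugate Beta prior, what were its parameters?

Beta(26, 10)

Under Beta–binomial conjugacy the posterior parameters are (α+s, β+f).
Subtract the data counts: 35−9=26, 51−41=10.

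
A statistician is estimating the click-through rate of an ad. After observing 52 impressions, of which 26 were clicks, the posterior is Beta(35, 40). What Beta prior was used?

Beta(9, 14)

A Beta(a, b) prior with s successes and f failures in binomial data gives a Beta(a+s, b+f) posterior.
Subtract the data counts: 35−26=9, 40−26=14.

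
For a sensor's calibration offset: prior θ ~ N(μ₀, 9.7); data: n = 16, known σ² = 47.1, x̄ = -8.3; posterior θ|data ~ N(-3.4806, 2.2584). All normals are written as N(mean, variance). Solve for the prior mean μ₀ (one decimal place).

μ₀ = 12.4

With known observation variance, the Normal–Normal posterior has precision τ_n = τ₀ + n/σ² and mean μ_n = (τ₀μ₀ + (n/σ²)x̄)/τ_n.
Here τ₀ = 1/9.7 = 0.103093 and τ_data = 16/47.1 = 0.339703, so τ_n = 0.442796.
Rearranging for μ₀: μ₀ = (μ_n·τ_n − τ_data·x̄)/τ₀ = (-3.4806·0.442796 − 0.339703·-8.3) / 0.103093 = 1.278339/0.103093 ≈ 12.4.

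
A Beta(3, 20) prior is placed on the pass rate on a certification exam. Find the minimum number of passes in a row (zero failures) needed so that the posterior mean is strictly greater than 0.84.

k = 103

After k passes and 0 failures the posterior is Beta(3+k, 20), with mean (3+k)/(3+20+k).
Set (3+k)/(23+k) > 0.84 and solve: k > (0.84·23 − 3)/(1 − 0.84) = 102.000.
The smallest integer exceeding 102.000 is 103, and checking k=103: (106)/(126) = 0.8413 > 0.84.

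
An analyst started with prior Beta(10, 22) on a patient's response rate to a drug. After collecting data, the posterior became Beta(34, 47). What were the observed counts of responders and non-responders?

A Beta(a, b) prior with s successes and f failures in binomial data gives a Beta(a+s, b+f) posterior.
Match parameters: s=34−10=24, f=47−22=25.

24 responders and 25 non-responders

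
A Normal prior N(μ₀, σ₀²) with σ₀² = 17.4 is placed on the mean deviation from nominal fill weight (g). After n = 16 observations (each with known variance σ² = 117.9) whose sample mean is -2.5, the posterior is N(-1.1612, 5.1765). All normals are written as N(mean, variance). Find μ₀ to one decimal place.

μ₀ = 2.0

With known observation variance, the Normal–Normal posterior has precision τ_n = τ₀ + n/σ² and mean μ_n = (τ₀μ₀ + (n/σ²)x̄)/τ_n.
Here τ₀ = 1/17.4 = 0.057471 and τ_data = 16/117.9 = 0.135708, so τ_n = 0.193179.
Rearranging for μ₀: μ₀ = (μ_n·τ_n − τ_data·x̄)/τ₀ = (-1.1612·0.193179 − 0.135708·-2.5) / 0.057471 = 0.114951/0.057471 ≈ 2.0.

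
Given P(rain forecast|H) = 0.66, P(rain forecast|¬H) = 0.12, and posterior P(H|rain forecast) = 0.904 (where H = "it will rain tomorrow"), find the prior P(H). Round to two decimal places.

P(H) = 0.63

In odds form, posterior odds = prior odds × likelihood ratio, so prior odds = posterior odds ÷ LR.
Posterior odds = 0.904/(1−0.904) = 9.4167. LR = 0.66/0.12 = 5.5000.
Prior odds = 9.4167/5.5000 = 1.7121, so P(H) = 1.7121/(1+1.7121) ≈ 0.63.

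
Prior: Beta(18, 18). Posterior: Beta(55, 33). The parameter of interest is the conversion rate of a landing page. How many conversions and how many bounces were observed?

A Beta(a, b) prior with s successes and f failures in binomial data gives a Beta(a+s, b+f) posterior.
So s = 55 − 18 = 37 and f = 33 − 18 = 15.

37 conversions and 15 bounces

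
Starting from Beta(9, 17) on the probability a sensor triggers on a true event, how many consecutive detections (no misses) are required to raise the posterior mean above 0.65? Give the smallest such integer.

k = 23

After k detections and 0 misses the posterior is Beta(9+k, 17), with mean (9+k)/(9+17+k).
Set (9+k)/(26+k) > 0.65 and solve: k > (0.65·26 − 9)/(1 − 0.65) = 22.571.
The smallest integer exceeding 22.571 is 23, and checking k=23: (32)/(49) = 0.6531 > 0.65.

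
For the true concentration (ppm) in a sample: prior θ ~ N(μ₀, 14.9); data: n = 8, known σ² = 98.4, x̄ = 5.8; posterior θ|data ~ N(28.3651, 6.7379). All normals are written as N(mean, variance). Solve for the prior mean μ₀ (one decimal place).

μ₀ = 55.7

The posterior mean is a precision-weighted average: μ_n = (τ₀μ₀ + τ_data·x̄)/(τ₀+τ_data), with τ₀=1/σ₀² and τ_data=n/σ².
Here τ₀ = 1/14.9 = 0.067114 and τ_data = 8/98.4 = 0.081301, so τ_n = 0.148415.
Rearranging for μ₀: μ₀ = (μ_n·τ_n − τ_data·x̄)/τ₀ = (28.3651·0.148415 − 0.081301·5.8) / 0.067114 = 3.738261/0.067114 ≈ 55.7.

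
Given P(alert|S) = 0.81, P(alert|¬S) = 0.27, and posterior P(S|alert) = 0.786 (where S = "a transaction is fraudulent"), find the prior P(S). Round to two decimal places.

P(S) = 0.55

In odds form, posterior odds = prior odds × likelihood ratio, so prior odds = posterior odds ÷ LR.
Posterior odds = 0.786/(1−0.786) = 3.6729. LR = 0.81/0.27 = 3.0000.
Prior odds = 3.6729/3.0000 = 1.2243, so P(S) = 1.2243/(1+1.2243) ≈ 0.55.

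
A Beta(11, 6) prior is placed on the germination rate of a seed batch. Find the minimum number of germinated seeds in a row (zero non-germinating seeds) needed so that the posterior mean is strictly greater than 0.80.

After k germinated seeds and 0 non-germinating seeds the posterior is Beta(11+k, 6), with mean (11+k)/(11+6+k).
Set (11+k)/(17+k) > 0.80 and solve: k > (0.80·17 − 11)/(1 − 0.80) = 13.000.
The smallest integer exceeding 13.000 is 14, and checking k=14: (25)/(31) = 0.8065 > 0.80.

k = 14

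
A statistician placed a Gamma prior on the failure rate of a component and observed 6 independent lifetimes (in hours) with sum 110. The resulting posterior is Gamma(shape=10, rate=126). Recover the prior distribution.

Gamma(shape=4, rate=16)

Gamma–exponential conjugacy: posterior shape = α + n, posterior rate = β + Σtᵢ.
So α = 10 − 6 = 4 and β = 126 − 110 = 16.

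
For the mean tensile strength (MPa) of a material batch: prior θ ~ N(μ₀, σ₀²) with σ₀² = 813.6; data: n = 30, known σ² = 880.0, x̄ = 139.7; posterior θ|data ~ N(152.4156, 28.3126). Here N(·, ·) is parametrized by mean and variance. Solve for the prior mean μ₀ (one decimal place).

The posterior mean is a precision-weighted average: μ_n = (τ₀μ₀ + τ_data·x̄)/(τ₀+τ_data), with τ₀=1/σ₀² and τ_data=n/σ².
Here τ₀ = 1/813.6 = 0.001229 and τ_data = 30/880.0 = 0.034091, so τ_n = 0.035320.
Rearranging for μ₀: μ₀ = (μ_n·τ_n − τ_data·x̄)/τ₀ = (152.4156·0.035320 − 0.034091·139.7) / 0.001229 = 0.620806/0.001229 ≈ 505.1.

μ₀ = 505.1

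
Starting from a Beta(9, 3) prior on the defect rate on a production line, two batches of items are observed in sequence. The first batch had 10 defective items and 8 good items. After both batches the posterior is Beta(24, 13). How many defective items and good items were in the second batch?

5 defective items and 2 good items

Sequential conjugate updates are equivalent to a single update on the pooled data, so total successes = posterior α − prior α and total failures = posterior β − prior β.
Total across both batches: 24−9=15 defective items, 13−3=10 good items.
Subtract the first batch: 15−10=5 defective items and 10−8=2 good items.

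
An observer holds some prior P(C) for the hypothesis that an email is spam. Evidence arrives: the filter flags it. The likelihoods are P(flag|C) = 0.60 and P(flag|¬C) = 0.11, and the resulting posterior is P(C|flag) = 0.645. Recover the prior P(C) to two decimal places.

Bayes' rule in odds form gives O(C|E) = O(C)·[P(E|C)/P(E|¬C)], hence O(C) = O(C|E)/LR.
Posterior odds = 0.645/(1−0.645) = 1.8169. LR = 0.60/0.11 = 5.4545.
Prior odds = 1.8169/5.4545 = 0.3331, so P(C) = 0.3331/(1+0.3331) ≈ 0.25.

P(C) = 0.25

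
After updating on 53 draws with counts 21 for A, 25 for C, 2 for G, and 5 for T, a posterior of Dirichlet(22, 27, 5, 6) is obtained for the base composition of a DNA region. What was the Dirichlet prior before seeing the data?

Dirichlet(1, 2, 3, 1)

For a Dirichlet(α) prior with multinomial counts c, the posterior is Dirichlet(α + c) componentwise.
Subtract each count from the matching posterior parameter: 22−21=1, 27−25=2, 5−2=3, 6−5=1.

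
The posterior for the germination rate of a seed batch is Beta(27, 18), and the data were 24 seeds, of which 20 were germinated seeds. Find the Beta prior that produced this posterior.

Beta is conjugate to the binomial likelihood: posterior = Beta(α+s, β+f).
Subtract the data counts: 27−20=7, 18−4=14.

Beta(7, 14)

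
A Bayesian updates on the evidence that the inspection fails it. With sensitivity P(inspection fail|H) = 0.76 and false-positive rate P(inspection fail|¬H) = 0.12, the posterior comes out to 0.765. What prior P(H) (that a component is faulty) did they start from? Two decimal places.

P(H) = 0.34

In odds form, posterior odds = prior odds × likelihood ratio, so prior odds = posterior odds ÷ LR.
Posterior odds = 0.765/(1−0.765) = 3.2553. LR = 0.76/0.12 = 6.3333.
Prior odds = 3.2553/6.3333 = 0.5140, so P(H) = 0.5140/(1+0.5140) ≈ 0.34.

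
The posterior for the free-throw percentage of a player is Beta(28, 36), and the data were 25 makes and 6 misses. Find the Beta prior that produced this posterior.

Beta(3, 30)

Beta is conjugate to the binomial likelihood: posterior = Beta(a+s, b+f).
So a = 28 − 25 = 3 and b = 36 − 6 = 30.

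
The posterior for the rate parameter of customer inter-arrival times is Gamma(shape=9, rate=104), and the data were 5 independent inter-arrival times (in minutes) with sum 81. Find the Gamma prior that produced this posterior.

Gamma(shape=4, rate=23)

For an exponential likelihood with a Gamma(α, β) prior on the rate, n observations with total T give posterior Gamma(α+n, β+T).
So α = 9 − 5 = 4 and β = 104 − 81 = 23.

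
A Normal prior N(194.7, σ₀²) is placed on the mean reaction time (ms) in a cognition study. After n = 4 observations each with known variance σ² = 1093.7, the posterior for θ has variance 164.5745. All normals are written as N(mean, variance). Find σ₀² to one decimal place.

σ₀² = 413.4

For the Normal–Normal model with known σ², precisions add: τ_n = τ₀ + n/σ².
So 1/σ₀² = 1/164.5745 − 4/1093.7 = 0.006076 − 0.003657 = 0.002419.
Hence σ₀² = 1/0.002419 ≈ 413.4.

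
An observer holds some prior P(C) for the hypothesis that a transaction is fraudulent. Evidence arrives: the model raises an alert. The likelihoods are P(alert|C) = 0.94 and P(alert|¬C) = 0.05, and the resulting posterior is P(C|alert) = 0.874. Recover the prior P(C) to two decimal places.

Bayes' rule in odds form gives O(C|E) = O(C)·[P(E|C)/P(E|¬C)], hence O(C) = O(C|E)/LR.
Posterior odds = 0.874/(1−0.874) = 6.9365. LR = 0.94/0.05 = 18.8000.
Prior odds = 6.9365/18.8000 = 0.3690, so P(C) = 0.3690/(1+0.3690) ≈ 0.27.

P(C) = 0.27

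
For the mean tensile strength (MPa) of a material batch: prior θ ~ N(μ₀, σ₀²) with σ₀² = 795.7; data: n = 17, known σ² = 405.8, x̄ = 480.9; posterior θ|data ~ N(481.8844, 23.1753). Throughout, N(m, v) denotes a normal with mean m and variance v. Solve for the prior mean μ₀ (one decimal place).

μ₀ = 514.7

With known observation variance, the Normal–Normal posterior has precision τ_n = τ₀ + n/σ² and mean μ_n = (τ₀μ₀ + (n/σ²)x̄)/τ_n.
Here τ₀ = 1/795.7 = 0.001257 and τ_data = 17/405.8 = 0.041893, so τ_n = 0.043150.
Rearranging for μ₀: μ₀ = (μ_n·τ_n − τ_data·x̄)/τ₀ = (481.8844·0.043150 − 0.041893·480.9) / 0.001257 = 0.646968/0.001257 ≈ 514.7.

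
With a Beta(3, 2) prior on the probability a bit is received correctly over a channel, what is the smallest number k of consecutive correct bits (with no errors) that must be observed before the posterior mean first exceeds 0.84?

k = 8

After k correct bits and 0 errors the posterior is Beta(3+k, 2), with mean (3+k)/(3+2+k).
Set (3+k)/(5+k) > 0.84 and solve: k > (0.84·5 − 3)/(1 − 0.84) = 7.500.
The smallest integer exceeding 7.500 is 8, and checking k=8: (11)/(13) = 0.8462 > 0.84.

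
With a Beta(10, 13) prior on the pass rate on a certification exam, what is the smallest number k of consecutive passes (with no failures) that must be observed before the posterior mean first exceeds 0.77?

After k passes and 0 failures the posterior is Beta(10+k, 13), with mean (10+k)/(10+13+k).
Set (10+k)/(23+k) > 0.77 and solve: k > (0.77·23 − 10)/(1 − 0.77) = 33.522.
The smallest integer exceeding 33.522 is 34, and checking k=34: (44)/(57) = 0.7719 > 0.77.

k = 34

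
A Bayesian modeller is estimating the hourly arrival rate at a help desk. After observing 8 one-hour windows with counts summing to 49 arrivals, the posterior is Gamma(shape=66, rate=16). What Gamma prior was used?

Gamma(shape=17, rate=8)

A Gamma(α, β) prior (rate parametrization) on a Poisson rate with n observations summing to S gives posterior Gamma(α+S, β+n).
So α = 66 − 49 = 17 and β = 16 − 8 = 8.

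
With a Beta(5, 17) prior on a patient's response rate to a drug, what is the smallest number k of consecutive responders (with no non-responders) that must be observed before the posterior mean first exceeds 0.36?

After k responders and 0 non-responders the posterior is Beta(5+k, 17), with mean (5+k)/(5+17+k).
Set (5+k)/(22+k) > 0.36 and solve: k > (0.36·22 − 5)/(1 − 0.36) = 4.562.
The smallest integer exceeding 4.562 is 5.

k = 5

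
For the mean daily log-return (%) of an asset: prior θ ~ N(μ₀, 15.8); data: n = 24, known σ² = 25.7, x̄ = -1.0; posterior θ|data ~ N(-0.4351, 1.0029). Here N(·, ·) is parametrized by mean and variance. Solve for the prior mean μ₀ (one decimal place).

μ₀ = 7.9

The posterior mean is a precision-weighted average: μ_n = (τ₀μ₀ + τ_data·x̄)/(τ₀+τ_data), with τ₀=1/σ₀² and τ_data=n/σ².
Here τ₀ = 1/15.8 = 0.063291 and τ_data = 24/25.7 = 0.933852, so τ_n = 0.997143.
Rearranging for μ₀: μ₀ = (μ_n·τ_n − τ_data·x̄)/τ₀ = (-0.4351·0.997143 − 0.933852·-1.0) / 0.063291 = 0.499995/0.063291 ≈ 7.9.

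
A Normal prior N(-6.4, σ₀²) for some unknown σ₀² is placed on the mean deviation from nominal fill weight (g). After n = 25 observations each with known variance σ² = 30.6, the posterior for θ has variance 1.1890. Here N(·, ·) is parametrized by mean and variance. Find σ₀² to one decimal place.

σ₀² = 41.6

Posterior precision equals prior precision plus data precision: 1/σ_n² = 1/σ₀² + n/σ².
So 1/σ₀² = 1/1.1890 − 25/30.6 = 0.841043 − 0.816993 = 0.024050.
Hence σ₀² = 1/0.024050 ≈ 41.6.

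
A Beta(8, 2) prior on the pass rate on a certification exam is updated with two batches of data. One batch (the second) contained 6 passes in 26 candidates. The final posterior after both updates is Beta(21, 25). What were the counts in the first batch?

Because Beta–binomial updating is additive in the counts, the combined data contributed (α_post−α_prior, β_post−β_prior) successes and failures.
Total across both batches: 21−8=13 passes, 25−2=23 failures.
Subtract the second batch: 13−6=7 passes and 23−20=3 failures.

7 passes and 3 failures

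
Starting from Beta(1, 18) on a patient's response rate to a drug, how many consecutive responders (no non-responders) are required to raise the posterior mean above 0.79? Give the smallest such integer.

k = 67

After k responders and 0 non-responders the posterior is Beta(1+k, 18), with mean (1+k)/(1+18+k).
Set (1+k)/(19+k) > 0.79 and solve: k > (0.79·19 − 1)/(1 − 0.79) = 66.714.
The smallest integer exceeding 66.714 is 67.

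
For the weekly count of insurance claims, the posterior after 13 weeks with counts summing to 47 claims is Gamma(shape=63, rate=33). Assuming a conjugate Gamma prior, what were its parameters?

A Gamma(α, β) prior (rate parametrization) on a Poisson rate with n observations summing to S gives posterior Gamma(α+S, β+n).
So α = 63 − 47 = 16 and β = 33 − 13 = 20.

Gamma(shape=16, rate=20)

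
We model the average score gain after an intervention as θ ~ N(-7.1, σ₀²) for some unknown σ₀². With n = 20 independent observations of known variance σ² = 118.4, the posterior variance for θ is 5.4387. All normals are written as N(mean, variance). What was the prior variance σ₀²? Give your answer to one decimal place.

σ₀² = 66.9

For the Normal–Normal model with known σ², precisions add: τ_n = τ₀ + n/σ².
So 1/σ₀² = 1/5.4387 − 20/118.4 = 0.183867 − 0.168919 = 0.014948.
Hence σ₀² = 1/0.014948 ≈ 66.9.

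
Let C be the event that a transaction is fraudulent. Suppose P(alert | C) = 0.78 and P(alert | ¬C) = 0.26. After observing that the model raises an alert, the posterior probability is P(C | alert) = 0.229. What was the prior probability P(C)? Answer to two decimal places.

P(C) = 0.09

Bayes' rule in odds form gives O(C|E) = O(C)·[P(E|C)/P(E|¬C)], hence O(C) = O(C|E)/LR.
Posterior odds = 0.229/(1−0.229) = 0.2970. LR = 0.78/0.26 = 3.0000.
Prior odds = 0.2970/3.0000 = 0.0990, so P(C) = 0.0990/(1+0.0990) ≈ 0.09.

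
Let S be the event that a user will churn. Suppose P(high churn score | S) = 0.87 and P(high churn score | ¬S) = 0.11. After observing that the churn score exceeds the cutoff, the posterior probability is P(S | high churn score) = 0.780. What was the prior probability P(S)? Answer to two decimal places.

Bayes' rule in odds form gives O(S|E) = O(S)·[P(E|S)/P(E|¬S)], hence O(S) = O(S|E)/LR.
Posterior odds = 0.780/(1−0.780) = 3.5455. LR = 0.87/0.11 = 7.9091.
Prior odds = 3.5455/7.9091 = 0.4483, so P(S) = 0.4483/(1+0.4483) ≈ 0.31.

P(S) = 0.31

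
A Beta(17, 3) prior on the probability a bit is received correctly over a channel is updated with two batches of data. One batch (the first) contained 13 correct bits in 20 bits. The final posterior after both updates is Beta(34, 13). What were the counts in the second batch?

4 correct bits and 3 errors

Because Beta–binomial updating is additive in the counts, the combined data contributed (α_post−α_prior, β_post−β_prior) successes and failures.
Total across both batches: 34−17=17 correct bits, 13−3=10 errors.
Subtract the first batch: 17−13=4 correct bits and 10−7=3 errors.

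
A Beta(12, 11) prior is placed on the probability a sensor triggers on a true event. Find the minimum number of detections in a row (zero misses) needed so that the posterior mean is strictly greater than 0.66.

k = 10

After k detections and 0 misses the posterior is Beta(12+k, 11), with mean (12+k)/(12+11+k).
Set (12+k)/(23+k) > 0.66 and solve: k > (0.66·23 − 12)/(1 − 0.66) = 9.353.
The smallest integer exceeding 9.353 is 10.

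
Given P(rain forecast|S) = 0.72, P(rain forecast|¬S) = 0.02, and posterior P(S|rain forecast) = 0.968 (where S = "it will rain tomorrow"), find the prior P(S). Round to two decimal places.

P(S) = 0.46

Bayes' rule in odds form gives O(S|E) = O(S)·[P(E|S)/P(E|¬S)], hence O(S) = O(S|E)/LR.
Posterior odds = 0.968/(1−0.968) = 30.2500. LR = 0.72/0.02 = 36.0000.
Prior odds = 30.2500/36.0000 = 0.8403, so P(S) = 0.8403/(1+0.8403) ≈ 0.46.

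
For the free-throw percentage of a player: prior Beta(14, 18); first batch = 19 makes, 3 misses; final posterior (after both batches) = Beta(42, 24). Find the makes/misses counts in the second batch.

Sequential conjugate updates are equivalent to a single update on the pooled data, so total successes = posterior α − prior α and total failures = posterior β − prior β.
Total across both batches: 42−14=28 makes, 24−18=6 misses.
Subtract the first batch: 28−19=9 makes and 6−3=3 misses.

9 makes and 3 misses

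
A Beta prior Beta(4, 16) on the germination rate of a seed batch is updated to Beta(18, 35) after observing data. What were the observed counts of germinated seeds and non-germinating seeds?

14 germinated seeds and 19 non-germinating seeds

A Beta(α, β) prior with s successes and f failures in binomial data gives a Beta(α+s, β+f) posterior.
Match parameters: s=18−4=14, f=35−16=19.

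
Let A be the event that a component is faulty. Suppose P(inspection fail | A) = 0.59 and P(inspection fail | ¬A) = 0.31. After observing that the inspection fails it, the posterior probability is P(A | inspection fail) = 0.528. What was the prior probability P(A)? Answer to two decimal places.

Bayes' rule in odds form gives O(A|E) = O(A)·[P(E|A)/P(E|¬A)], hence O(A) = O(A|E)/LR.
Posterior odds = 0.528/(1−0.528) = 1.1186. LR = 0.59/0.31 = 1.9032.
Prior odds = 1.1186/1.9032 = 0.5877, so P(A) = 0.5877/(1+0.5877) ≈ 0.37.

P(A) = 0.37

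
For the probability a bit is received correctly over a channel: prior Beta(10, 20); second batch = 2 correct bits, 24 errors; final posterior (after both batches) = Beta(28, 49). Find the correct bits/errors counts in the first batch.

16 correct bits and 5 errors

Sequential conjugate updates are equivalent to a single update on the pooled data, so total successes = posterior α − prior α and total failures = posterior β − prior β.
Total across both batches: 28−10=18 correct bits, 49−20=29 errors.
Subtract the second batch: 18−2=16 correct bits and 29−24=5 errors.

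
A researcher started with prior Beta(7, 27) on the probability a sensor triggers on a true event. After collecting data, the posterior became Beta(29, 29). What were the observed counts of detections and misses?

Beta is conjugate to the binomial likelihood: posterior = Beta(a+s, b+f).
Match parameters: s=29−7=22, f=29−27=2.

22 detections and 2 misses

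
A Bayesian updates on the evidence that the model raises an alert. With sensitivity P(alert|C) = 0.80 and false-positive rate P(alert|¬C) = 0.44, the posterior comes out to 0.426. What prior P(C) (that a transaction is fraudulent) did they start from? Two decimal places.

In odds form, posterior odds = prior odds × likelihood ratio, so prior odds = posterior odds ÷ LR.
Posterior odds = 0.426/(1−0.426) = 0.7422. LR = 0.80/0.44 = 1.8182.
Prior odds = 0.7422/1.8182 = 0.4082, so P(C) = 0.4082/(1+0.4082) ≈ 0.29.

P(C) = 0.29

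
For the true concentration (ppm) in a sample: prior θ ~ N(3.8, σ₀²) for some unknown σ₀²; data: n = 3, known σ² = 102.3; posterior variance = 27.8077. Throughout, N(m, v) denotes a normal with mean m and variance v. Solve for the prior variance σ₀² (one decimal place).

For the Normal–Normal model with known σ², precisions add: τ_n = τ₀ + n/σ².
So 1/σ₀² = 1/27.8077 − 3/102.3 = 0.035961 − 0.029326 = 0.006635.
Hence σ₀² = 1/0.006635 ≈ 150.7.

σ₀² = 150.7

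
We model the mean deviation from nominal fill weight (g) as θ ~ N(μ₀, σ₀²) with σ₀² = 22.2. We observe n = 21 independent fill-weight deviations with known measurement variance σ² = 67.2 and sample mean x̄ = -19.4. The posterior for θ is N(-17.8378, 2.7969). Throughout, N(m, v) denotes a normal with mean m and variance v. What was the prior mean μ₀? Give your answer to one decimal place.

μ₀ = -7.0

The posterior mean is a precision-weighted average: μ_n = (τ₀μ₀ + τ_data·x̄)/(τ₀+τ_data), with τ₀=1/σ₀² and τ_data=n/σ².
Here τ₀ = 1/22.2 = 0.045045 and τ_data = 21/67.2 = 0.312500, so τ_n = 0.357545.
Rearranging for μ₀: μ₀ = (μ_n·τ_n − τ_data·x̄)/τ₀ = (-17.8378·0.357545 − 0.312500·-19.4) / 0.045045 = -0.315316/0.045045 ≈ -7.0.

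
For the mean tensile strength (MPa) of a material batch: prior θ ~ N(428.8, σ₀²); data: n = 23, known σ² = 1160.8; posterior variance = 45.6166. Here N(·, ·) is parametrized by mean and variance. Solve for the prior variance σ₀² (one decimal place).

Posterior precision equals prior precision plus data precision: 1/σ_n² = 1/σ₀² + n/σ².
So 1/σ₀² = 1/45.6166 − 23/1160.8 = 0.021922 − 0.019814 = 0.002108.
Hence σ₀² = 1/0.002108 ≈ 474.4.

σ₀² = 474.4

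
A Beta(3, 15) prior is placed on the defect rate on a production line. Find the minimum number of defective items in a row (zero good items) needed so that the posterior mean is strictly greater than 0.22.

k = 2

After k defective items and 0 good items the posterior is Beta(3+k, 15), with mean (3+k)/(3+15+k).
Set (3+k)/(18+k) > 0.22 and solve: k > (0.22·18 − 3)/(1 − 0.22) = 1.231.
The smallest integer exceeding 1.231 is 2, and checking k=2: (5)/(20) = 0.2500 > 0.22.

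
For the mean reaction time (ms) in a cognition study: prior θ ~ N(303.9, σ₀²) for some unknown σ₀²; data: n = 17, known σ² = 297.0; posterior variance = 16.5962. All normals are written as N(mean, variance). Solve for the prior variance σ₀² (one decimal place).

Posterior precision equals prior precision plus data precision: 1/σ_n² = 1/σ₀² + n/σ².
So 1/σ₀² = 1/16.5962 − 17/297.0 = 0.060255 − 0.057239 = 0.003016.
Hence σ₀² = 1/0.003016 ≈ 331.6.

σ₀² = 331.6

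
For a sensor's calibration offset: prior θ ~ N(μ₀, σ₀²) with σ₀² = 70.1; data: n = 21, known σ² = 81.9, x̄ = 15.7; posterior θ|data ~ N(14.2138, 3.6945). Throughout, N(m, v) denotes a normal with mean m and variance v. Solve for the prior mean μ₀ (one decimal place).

The posterior mean is a precision-weighted average: μ_n = (τ₀μ₀ + τ_data·x̄)/(τ₀+τ_data), with τ₀=1/σ₀² and τ_data=n/σ².
Here τ₀ = 1/70.1 = 0.014265 and τ_data = 21/81.9 = 0.256410, so τ_n = 0.270675.
Rearranging for μ₀: μ₀ = (μ_n·τ_n − τ_data·x̄)/τ₀ = (14.2138·0.270675 − 0.256410·15.7) / 0.014265 = -0.178317/0.014265 ≈ -12.5.

μ₀ = -12.5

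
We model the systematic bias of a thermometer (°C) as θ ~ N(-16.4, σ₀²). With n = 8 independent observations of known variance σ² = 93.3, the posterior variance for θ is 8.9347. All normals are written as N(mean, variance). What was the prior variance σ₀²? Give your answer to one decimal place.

Posterior precision equals prior precision plus data precision: 1/σ_n² = 1/σ₀² + n/σ².
So 1/σ₀² = 1/8.9347 − 8/93.3 = 0.111923 − 0.085745 = 0.026178.
Hence σ₀² = 1/0.026178 ≈ 38.2.

σ₀² = 38.2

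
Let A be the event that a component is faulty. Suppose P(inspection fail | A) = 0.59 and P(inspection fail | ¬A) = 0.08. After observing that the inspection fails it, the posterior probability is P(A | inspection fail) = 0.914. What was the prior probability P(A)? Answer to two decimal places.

In odds form, posterior odds = prior odds × likelihood ratio, so prior odds = posterior odds ÷ LR.
Posterior odds = 0.914/(1−0.914) = 10.6279. LR = 0.59/0.08 = 7.3750.
Prior odds = 10.6279/7.3750 = 1.4411, so P(A) = 1.4411/(1+1.4411) ≈ 0.59.

P(A) = 0.59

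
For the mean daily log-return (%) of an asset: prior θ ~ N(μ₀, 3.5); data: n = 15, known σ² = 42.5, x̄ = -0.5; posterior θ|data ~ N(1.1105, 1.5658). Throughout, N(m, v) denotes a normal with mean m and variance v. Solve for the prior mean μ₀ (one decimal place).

The posterior mean is a precision-weighted average: μ_n = (τ₀μ₀ + τ_data·x̄)/(τ₀+τ_data), with τ₀=1/σ₀² and τ_data=n/σ².
Here τ₀ = 1/3.5 = 0.285714 and τ_data = 15/42.5 = 0.352941, so τ_n = 0.638655.
Rearranging for μ₀: μ₀ = (μ_n·τ_n − τ_data·x̄)/τ₀ = (1.1105·0.638655 − 0.352941·-0.5) / 0.285714 = 0.885697/0.285714 ≈ 3.1.

μ₀ = 3.1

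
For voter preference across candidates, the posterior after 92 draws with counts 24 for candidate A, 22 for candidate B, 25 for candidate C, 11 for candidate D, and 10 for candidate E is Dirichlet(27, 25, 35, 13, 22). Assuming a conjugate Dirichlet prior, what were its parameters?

Dirichlet(3, 3, 10, 2, 12)

For a Dirichlet(α) prior with multinomial counts c, the posterior is Dirichlet(α + c) componentwise.
Subtract each count from the matching posterior parameter: 27−24=3, 25−22=3, 35−25=10, 13−11=2, 22−10=12.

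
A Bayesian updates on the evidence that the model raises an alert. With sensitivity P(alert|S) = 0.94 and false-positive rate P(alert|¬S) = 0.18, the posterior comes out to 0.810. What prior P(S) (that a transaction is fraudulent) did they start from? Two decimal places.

Bayes' rule in odds form gives O(S|E) = O(S)·[P(E|S)/P(E|¬S)], hence O(S) = O(S|E)/LR.
Posterior odds = 0.810/(1−0.810) = 4.2632. LR = 0.94/0.18 = 5.2222.
Prior odds = 4.2632/5.2222 = 0.8164, so P(S) = 0.8164/(1+0.8164) ≈ 0.45.

P(S) = 0.45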